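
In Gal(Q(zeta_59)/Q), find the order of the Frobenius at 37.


The Frobenius at p in Gal(Q(zeta_n)/Q) = (Z/nZ)* is the class of p, so its order is ord_59(37), the smallest k >= 1 with 37^k = 1 mod 59.
n = 59 = 59, phi(59) = 58; the order divides phi(n).
Divisors of 58: 1, 2, 29, 58
Repeated squaring mod 59: 37^1 = 37, 37^2 = 12, 37^4 = 26, 37^8 = 27, 37^16 = 21, 37^32 = 28
Test divisors in increasing order:
  k=1: 37^1 = 37 mod 59
  k=2: 37^2 = 12 mod 59
  k=29: 37^29 = 21 * 27 * 26 * 37 = 58 mod 59
  k=58: 37^58 = 28 * 21 * 27 * 12 = 1 mod 59  <- first divisor giving 1
Order = 58

58


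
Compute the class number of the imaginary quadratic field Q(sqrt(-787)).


K = Q(sqrt(-787)). d mod 4 = 1, so D = disc(K) = d = -787
h(K) equals the number of primitive reduced positive-definite forms (a, b, c) = a*x^2 + b*x*y + c*y^2 with b^2 - 4ac = D,
where reduced means |b| <= a <= c, with b >= 0 whenever |b| = a or a = c, and primitive means gcd(a, b, c) = 1.
Reduced forces 3a^2 <= |D| = 787, so 1 <= a <= 16; b must have the parity of D, and c = (b^2 - D)/(4a) must be an integer >= a.
Enumerate a = 1..16, b in [-a, a]:
  a=1: (1, 1, 197)  [1]
  a=2..6: none
  a=7: (7, -5, 29), (7, 5, 29)  [2]
  a=8..10: none
  a=11: (11, -7, 19), (11, 7, 19)  [2]
  a=12..16: none
Total reduced forms: 1 + 2 + 2 = 5
h = 5

5


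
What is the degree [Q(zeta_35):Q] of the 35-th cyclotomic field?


The degree equals Euler's totient phi(35).
35 = 5 * 7
phi(35) = 24

24


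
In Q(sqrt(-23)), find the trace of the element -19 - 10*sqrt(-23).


Tr(a + b*sqrt(d)) = (a + b*sqrt(d)) + (a - b*sqrt(d)) = 2a
= 2 * (-19)
= -38

-38


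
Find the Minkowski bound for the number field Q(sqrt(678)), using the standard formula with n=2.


d = 678, d mod 4 = 2, so disc(K) = 4d = 2712; |disc(K)| = 2712
Real quadratic field, so n = 2, s = r2 = 0, r1 = 2
M = (n!/n^n) * (4/pi)^s * sqrt(|disc(K)|) = (2!/2^2) * (4/pi)^0 * sqrt(2712)
= 0.5 * 1.000000 * 52.076866
= 26.0384

26.0384


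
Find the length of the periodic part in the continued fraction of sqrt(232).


Run the CF algorithm for sqrt(232).
a_0 = floor(sqrt(232)) = 15; set m_0=0, q_0=1.
Recurrence: m' = q*a - m,  q' = (d - m'^2)/q,  a' = floor((a_0 + m')/q').
  step 1: m=15, q=7, a=4
  step 2: m=13, q=9, a=3
  step 3: m=14, q=4, a=7
  step 4: m=14, q=9, a=3
  step 5: m=13, q=7, a=4
  step 6: m=15, q=1, a=30
a_6 = 2*a_0 = 30, so the period closes here.
sqrt(232) = [15; 4, 3, 7, 3, 4, 30]
Period length = 6

6


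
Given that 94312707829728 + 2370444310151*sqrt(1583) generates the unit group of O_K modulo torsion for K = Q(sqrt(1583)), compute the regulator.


epsilon = 94312707829728 + 2370444310151*sqrt(1583)
= 1.8863e+14
R = ln(1.8863e+14)
= 32.8708

32.8708


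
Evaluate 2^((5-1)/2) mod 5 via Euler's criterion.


p = 5 is prime and the exponent is (p-1)/2 = 2, so by Euler's criterion 2^2 = (2/5) = +1 or -1 mod 5.
Compute by square-and-multiply:
  2 = 2 (binary 10)
  Repeated squaring mod 5: 2^1 = 2, 2^2 = 4
  2^2 = 4 mod 5
Result 4 = p - 1 = -1 mod 5: 2 is a quadratic non-residue mod 5. As a residue in [0, p-1] the value is 4.
2^2 mod 5 = 4

4


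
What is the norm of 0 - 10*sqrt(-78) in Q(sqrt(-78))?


N(a + b*sqrt(d)) = a^2 - d*b^2
= (0)^2 - (-78)*(-10)^2
= 0 + 7800
= 7800

7800


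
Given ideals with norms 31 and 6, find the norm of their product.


N(IJ) = N(I) * N(J)
= 31 * 6
= 186

186


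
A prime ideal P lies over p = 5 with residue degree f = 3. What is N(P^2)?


N(P^a) = p^(a*f)
= 5^(2*3)
= 5^6
= 15625

15625


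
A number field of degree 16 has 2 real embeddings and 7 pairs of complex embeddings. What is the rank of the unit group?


By Dirichlet's unit theorem:
rank = r1 + r2 - 1
= 2 + 7 - 1
= 8

8


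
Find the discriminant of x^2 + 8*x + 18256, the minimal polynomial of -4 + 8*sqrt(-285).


The element -4 + 8*sqrt(-285) has minimal polynomial:
x^2 + 8*x + 18256
Discriminant = (8)^2 - 4*(18256)
= 64 - 73024
= -72960

-72960


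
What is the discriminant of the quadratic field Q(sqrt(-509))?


For K = Q(sqrt(d)) with d squarefree: disc(K) = d if d = 1 mod 4, and disc(K) = 4d if d = 2 or 3 mod 4.
Here d = -509, and d mod 4 = 3.
d = 3 mod 4, not 1 (O_K = Z[sqrt(d)]), so disc(K) = 4d = 4 * (-509) = -2036

-2036


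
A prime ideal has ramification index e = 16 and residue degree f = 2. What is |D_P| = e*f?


|D_P| = e * f
= 16 * 2
= 32

32


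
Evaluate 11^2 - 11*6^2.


x^2 - d*y^2
= 11^2 - 11*6^2
= 121 - 396
= -275

-275


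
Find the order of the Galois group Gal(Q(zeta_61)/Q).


|Gal(Q(zeta_61)/Q)| = phi(61)
= 60

60


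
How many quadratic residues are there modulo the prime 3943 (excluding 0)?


For prime p, the number of non-zero quadratic residues is (p-1)/2.
= (3943-1)/2
= 1971

1971


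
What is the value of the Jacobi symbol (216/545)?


Compute (216/545) via quadratic reciprocity:
  pull out 2: (2/545) = +1  (since 545 mod 8 = 1)
  pull out 2: (2/545) = +1  (since 545 mod 8 = 1)
  pull out 2: (2/545) = +1  (since 545 mod 8 = 1)
  reciprocity: (27/545) -> +(545/27)
  reduce: (5/27)
  reciprocity: (5/27) -> +(27/5)
  reduce: (2/5)
  pull out 2: (2/5) = -1  (since 5 mod 8 = 5)
  (1/5) = 1
Product of signs = -1

-1


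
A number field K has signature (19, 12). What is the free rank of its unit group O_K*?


By Dirichlet's unit theorem:
rank = r1 + r2 - 1
= 19 + 12 - 1
= 30

30


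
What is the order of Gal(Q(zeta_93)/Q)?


|Gal(Q(zeta_93)/Q)| = phi(93)
= 60

60


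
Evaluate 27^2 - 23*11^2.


x^2 - d*y^2
= 27^2 - 23*11^2
= 729 - 2783
= -2054

-2054


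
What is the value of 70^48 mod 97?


p = 97 is prime and the exponent is (p-1)/2 = 48, so by Euler's criterion 70^48 = (70/97) = +1 or -1 mod 97.
Compute by square-and-multiply:
  48 = 32 + 16 (binary 110000)
  Repeated squaring mod 97: 70^1 = 70, 70^2 = 50, 70^4 = 75, 70^8 = 96, 70^16 = 1, 70^32 = 1
  70^48 = 70^32 * 70^16 = 1 * 1 mod 97
    1 * 1 = 1 = 1 mod 97
  70^48 = 1 mod 97
Result 1: 70 is a quadratic residue mod 97.
70^48 mod 97 = 1

1


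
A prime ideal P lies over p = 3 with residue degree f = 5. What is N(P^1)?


N(P^a) = p^(a*f)
= 3^(1*5)
= 3^5
= 243

243


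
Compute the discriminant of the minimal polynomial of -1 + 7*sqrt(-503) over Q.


The element -1 + 7*sqrt(-503) has minimal polynomial:
x^2 + 2*x + 24648
Discriminant = (2)^2 - 4*(24648)
= 4 - 98592
= -98588

-98588


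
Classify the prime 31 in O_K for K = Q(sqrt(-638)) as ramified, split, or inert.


K = Q(sqrt(-638)). Since d mod 4 = 2, disc(K) = -2552.
Check p | disc: -2552 mod 31 = 21.
p does not divide disc. Compute Legendre symbol (d/p):
13^((31-1)/2) mod 31 = -1
(d/p) = -1, so p is inert: (p) stays prime with e=1, f=2, g=1.
Therefore p is inert.

inert


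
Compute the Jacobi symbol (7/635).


Compute (7/635) via quadratic reciprocity:
  reciprocity: (7/635) -> -(635/7)
  reduce: (5/7)
  reciprocity: (5/7) -> +(7/5)
  reduce: (2/5)
  pull out 2: (2/5) = -1  (since 5 mod 8 = 5)
  (1/5) = 1
Product of signs = 1

1


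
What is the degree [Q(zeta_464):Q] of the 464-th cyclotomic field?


The degree equals Euler's totient phi(464).
464 = 2^4 * 29
phi(464) = 224

224


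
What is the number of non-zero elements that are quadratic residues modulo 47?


For prime p, the number of non-zero quadratic residues is (p-1)/2.
= (47-1)/2
= 23

23


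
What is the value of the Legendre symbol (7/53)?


p = 53 is prime, so compute (7/53) with the reciprocity algorithm (Jacobi-symbol steps: pull out 2s via (2/n), flip via reciprocity, reduce):
  reciprocity: (7/53) -> +(53/7)
  reduce: (4/7)
  pull out 2: (2/7) = +1  (since 7 mod 8 = 7)
  pull out 2: (2/7) = +1  (since 7 mod 8 = 7)
  (1/7) = 1
Product of signs = 1
(7/53) = 1

1


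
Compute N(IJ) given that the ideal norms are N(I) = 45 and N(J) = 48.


N(IJ) = N(I) * N(J)
= 45 * 48
= 2160

2160


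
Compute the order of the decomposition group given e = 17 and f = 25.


|D_P| = e * f
= 17 * 25
= 425

425


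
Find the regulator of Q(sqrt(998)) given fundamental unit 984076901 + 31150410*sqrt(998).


epsilon = 984076901 + 31150410*sqrt(998)
= 1.9682e+09
R = ln(1.9682e+09)
= 21.4004

21.4004


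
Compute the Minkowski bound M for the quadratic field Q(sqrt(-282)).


d = -282, d mod 4 = 2, so disc(K) = 4d = -1128; |disc(K)| = 1128
Imaginary quadratic field, so n = 2, s = r2 = 1, r1 = 0
M = (n!/n^n) * (4/pi)^s * sqrt(|disc(K)|) = (2!/2^2) * (4/pi)^1 * sqrt(1128)
= 0.5 * 1.273240 * 33.585711
= 21.3813

21.3813


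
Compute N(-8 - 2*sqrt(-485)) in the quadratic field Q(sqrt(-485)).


N(a + b*sqrt(d)) = a^2 - d*b^2
= (-8)^2 - (-485)*(-2)^2
= 64 + 1940
= 2004

2004


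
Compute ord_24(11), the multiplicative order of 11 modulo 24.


We want ord_24(11), the smallest k >= 1 with 11^k = 1 mod 24.
n = 24 = 2^3 * 3, phi(24) = 8; the order divides phi(n).
Divisors of 8: 1, 2, 4, 8
Repeated squaring mod 24: 11^1 = 11, 11^2 = 1, 11^4 = 1, 11^8 = 1
Test divisors in increasing order:
  k=1: 11^1 = 11 mod 24
  k=2: 11^2 = 1 mod 24  <- first divisor giving 1
Order = 2

2


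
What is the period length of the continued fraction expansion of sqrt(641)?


Run the CF algorithm for sqrt(641).
a_0 = floor(sqrt(641)) = 25; set m_0=0, q_0=1.
Recurrence: m' = q*a - m,  q' = (d - m'^2)/q,  a' = floor((a_0 + m')/q').
  step 1: m=25, q=16, a=3
  step 2: m=23, q=7, a=6
  step 3: m=19, q=40, a=1
  step 4: m=21, q=5, a=9
  step 5: m=24, q=13, a=3
  step 6: m=15, q=32, a=1
  step 7: m=17, q=11, a=3
  step 8: m=16, q=35, a=1
  step 9: m=19, q=8, a=5
  step 10: m=21, q=25, a=1
  step 11: m=4, q=25, a=1
  step 12: m=21, q=8, a=5
  step 13: m=19, q=35, a=1
  step 14: m=16, q=11, a=3
  step 15: m=17, q=32, a=1
  step 16: m=15, q=13, a=3
  step 17: m=24, q=5, a=9
  step 18: m=21, q=40, a=1
  step 19: m=19, q=7, a=6
  step 20: m=23, q=16, a=3
  step 21: m=25, q=1, a=50
a_21 = 2*a_0 = 50, so the period closes here.
sqrt(641) = [25; 3, 6, 1, 9, 3, 1, 3, 1, 5, 1, 1, 5, 1, 3, 1, 3, 9, 1, 6, 3, 50]
Period length = 21

21


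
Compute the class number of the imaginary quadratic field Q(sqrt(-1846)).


K = Q(sqrt(-1846)). d mod 4 = 2, so D = disc(K) = 4d = -7384
h(K) equals the number of primitive reduced positive-definite forms (a, b, c) = a*x^2 + b*x*y + c*y^2 with b^2 - 4ac = D,
where reduced means |b| <= a <= c, with b >= 0 whenever |b| = a or a = c, and primitive means gcd(a, b, c) = 1.
Reduced forces 3a^2 <= |D| = 7384, so 1 <= a <= 49; b must have the parity of D, and c = (b^2 - D)/(4a) must be an integer >= a.
Enumerate a = 1..49, b in [-a, a]:
  a=1: (1, 0, 1846)  [1]
  a=2: (2, 0, 923)  [1]
  a=3..4: none
  a=5: (5, -4, 370), (5, 4, 370)  [2]
  a=6: none
  a=7: (7, -6, 265), (7, 6, 265)  [2]
  a=8..9: none
  a=10: (10, -4, 185), (10, 4, 185)  [2]
  a=11..12: none
  a=13: (13, 0, 142)  [1]
  a=14: (14, -8, 133), (14, 8, 133)  [2]
  a=15..18: none
  a=19: (19, -8, 98), (19, 8, 98)  [2]
  a=20..24: none
  a=25: (25, -4, 74), (25, 4, 74)  [2]
  a=26: (26, 0, 71)  [1]
  a=27..30: none
  a=31: (31, -26, 65), (31, 26, 65)  [2]
  a=32..34: none
  a=35: (35, -34, 61), (35, -6, 53), (35, 6, 53), (35, 34, 61)  [4]
  a=36: none
  a=37: (37, -4, 50), (37, 4, 50)  [2]
  a=38: (38, -8, 49), (38, 8, 49)  [2]
  a=39..40: none
  a=41: (41, -18, 47), (41, 18, 47)  [2]
  a=42..49: none
Total reduced forms: 1 + 1 + 2 + 2 + 2 + 1 + 2 + 2 + 2 + 1 + 2 + 4 + 2 + 2 + 2 = 28
h = 28

28


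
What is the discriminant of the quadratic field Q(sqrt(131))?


For K = Q(sqrt(d)) with d squarefree: disc(K) = d if d = 1 mod 4, and disc(K) = 4d if d = 2 or 3 mod 4.
Here d = 131, and d mod 4 = 3.
d = 3 mod 4, not 1 (O_K = Z[sqrt(d)]), so disc(K) = 4d = 4 * (131) = 524

524


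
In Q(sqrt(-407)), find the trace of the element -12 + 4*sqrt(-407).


Tr(a + b*sqrt(d)) = (a + b*sqrt(d)) + (a - b*sqrt(d)) = 2a
= 2 * (-12)
= -24

-24


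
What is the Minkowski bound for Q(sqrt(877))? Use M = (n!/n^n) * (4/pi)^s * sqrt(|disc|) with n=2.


d = 877, d mod 4 = 1, so disc(K) = d = 877; |disc(K)| = 877
Real quadratic field, so n = 2, s = r2 = 0, r1 = 2
M = (n!/n^n) * (4/pi)^s * sqrt(|disc(K)|) = (2!/2^2) * (4/pi)^0 * sqrt(877)
= 0.5 * 1.000000 * 29.614186
= 14.8071

14.8071


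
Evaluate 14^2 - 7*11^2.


x^2 - d*y^2
= 14^2 - 7*11^2
= 196 - 847
= -651

-651


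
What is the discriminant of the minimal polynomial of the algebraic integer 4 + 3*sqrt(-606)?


The element 4 + 3*sqrt(-606) has minimal polynomial:
x^2 - 8*x + 5470
Discriminant = (-8)^2 - 4*(5470)
= 64 - 21880
= -21816

-21816


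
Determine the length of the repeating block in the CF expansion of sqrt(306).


Run the CF algorithm for sqrt(306).
a_0 = floor(sqrt(306)) = 17; set m_0=0, q_0=1.
Recurrence: m' = q*a - m,  q' = (d - m'^2)/q,  a' = floor((a_0 + m')/q').
  step 1: m=17, q=17, a=2
  step 2: m=17, q=1, a=34
a_2 = 2*a_0 = 34, so the period closes here.
sqrt(306) = [17; 2, 34]
Period length = 2

2


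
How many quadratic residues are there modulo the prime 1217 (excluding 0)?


For prime p, the number of non-zero quadratic residues is (p-1)/2.
= (1217-1)/2
= 608

608


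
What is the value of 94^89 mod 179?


p = 179 is prime and the exponent is (p-1)/2 = 89, so by Euler's criterion 94^89 = (94/179) = +1 or -1 mod 179.
Compute by square-and-multiply:
  89 = 64 + 16 + 8 + 1 (binary 1011001)
  Repeated squaring mod 179: 94^1 = 94, 94^2 = 65, 94^4 = 108, 94^8 = 29, 94^16 = 125, 94^32 = 52, 94^64 = 19
  94^89 = 94^64 * 94^16 * 94^8 * 94^1 = 19 * 125 * 29 * 94 mod 179
    19 * 125 = 2375 = 48 mod 179
    48 * 29 = 1392 = 139 mod 179
    139 * 94 = 13066 = 178 mod 179
  94^89 = 178 mod 179
Result 178 = p - 1 = -1 mod 179: 94 is a quadratic non-residue mod 179. As a residue in [0, p-1] the value is 178.
94^89 mod 179 = 178

178


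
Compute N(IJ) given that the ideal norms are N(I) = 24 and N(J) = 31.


N(IJ) = N(I) * N(J)
= 24 * 31
= 744

744


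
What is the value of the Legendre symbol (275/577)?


p = 577 is prime, so compute (275/577) with the reciprocity algorithm (Jacobi-symbol steps: pull out 2s via (2/n), flip via reciprocity, reduce):
  reciprocity: (275/577) -> +(577/275)
  reduce: (27/275)
  reciprocity: (27/275) -> -(275/27)
  reduce: (5/27)
  reciprocity: (5/27) -> +(27/5)
  reduce: (2/5)
  pull out 2: (2/5) = -1  (since 5 mod 8 = 5)
  (1/5) = 1
Product of signs = 1
(275/577) = 1

1


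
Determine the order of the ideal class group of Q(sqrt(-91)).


K = Q(sqrt(-91)). d mod 4 = 1, so D = disc(K) = d = -91
h(K) equals the number of primitive reduced positive-definite forms (a, b, c) = a*x^2 + b*x*y + c*y^2 with b^2 - 4ac = D,
where reduced means |b| <= a <= c, with b >= 0 whenever |b| = a or a = c, and primitive means gcd(a, b, c) = 1.
Reduced forces 3a^2 <= |D| = 91, so 1 <= a <= 5; b must have the parity of D, and c = (b^2 - D)/(4a) must be an integer >= a.
Enumerate a = 1..5, b in [-a, a]:
  a=1: (1, 1, 23)  [1]
  a=2..4: none
  a=5: (5, 3, 5)  [1]
Total reduced forms: 1 + 1 = 2
h = 2

2


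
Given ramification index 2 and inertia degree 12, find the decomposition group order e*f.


|D_P| = e * f
= 2 * 12
= 24

24


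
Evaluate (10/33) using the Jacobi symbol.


Compute (10/33) via quadratic reciprocity:
  pull out 2: (2/33) = +1  (since 33 mod 8 = 1)
  reciprocity: (5/33) -> +(33/5)
  reduce: (3/5)
  reciprocity: (3/5) -> +(5/3)
  reduce: (2/3)
  pull out 2: (2/3) = -1  (since 3 mod 8 = 3)
  (1/3) = 1
Product of signs = -1

-1


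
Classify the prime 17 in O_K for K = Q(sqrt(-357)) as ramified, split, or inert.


K = Q(sqrt(-357)). Since d mod 4 = 3, disc(K) = -1428.
Check p | disc: -1428 mod 17 = 0.
p divides disc, so p ramifies: (p) = P^2 with e=2, f=1, g=1.
Therefore p is ramified.

ramified


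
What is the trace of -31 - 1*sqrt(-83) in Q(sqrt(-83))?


Tr(a + b*sqrt(d)) = (a + b*sqrt(d)) + (a - b*sqrt(d)) = 2a
= 2 * (-31)
= -62

-62


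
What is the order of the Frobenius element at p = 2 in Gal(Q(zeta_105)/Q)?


The Frobenius at p in Gal(Q(zeta_n)/Q) = (Z/nZ)* is the class of p, so its order is ord_105(2), the smallest k >= 1 with 2^k = 1 mod 105.
n = 105 = 3 * 5 * 7, phi(105) = 48; the order divides phi(n).
Divisors of 48: 1, 2, 3, 4, 6, 8, 12, 16, 24, 48
Repeated squaring mod 105: 2^1 = 2, 2^2 = 4, 2^4 = 16, 2^8 = 46, 2^16 = 16, 2^32 = 46
Test divisors in increasing order:
  k=1: 2^1 = 2 mod 105
  k=2: 2^2 = 4 mod 105
  k=3: 2^3 = 4 * 2 = 8 mod 105
  k=4: 2^4 = 16 mod 105
  k=6: 2^6 = 16 * 4 = 64 mod 105
  k=8: 2^8 = 46 mod 105
  k=12: 2^12 = 46 * 16 = 1 mod 105  <- first divisor giving 1
Order = 12

12


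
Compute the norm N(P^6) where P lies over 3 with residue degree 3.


N(P^a) = p^(a*f)
= 3^(6*3)
= 3^18
= 387420489

387420489


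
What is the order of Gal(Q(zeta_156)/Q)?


|Gal(Q(zeta_156)/Q)| = phi(156)
= 48

48


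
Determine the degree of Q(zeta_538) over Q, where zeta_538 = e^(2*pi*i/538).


The degree equals Euler's totient phi(538).
538 = 2 * 269
phi(538) = 268

268


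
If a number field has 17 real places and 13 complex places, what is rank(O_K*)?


By Dirichlet's unit theorem:
rank = r1 + r2 - 1
= 17 + 13 - 1
= 29

29


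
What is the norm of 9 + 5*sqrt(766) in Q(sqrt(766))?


N(a + b*sqrt(d)) = a^2 - d*b^2
= (9)^2 - (766)*(5)^2
= 81 - 19150
= -19069

-19069


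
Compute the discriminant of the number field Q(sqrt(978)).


For K = Q(sqrt(d)) with d squarefree: disc(K) = d if d = 1 mod 4, and disc(K) = 4d if d = 2 or 3 mod 4.
Here d = 978, and d mod 4 = 2.
d = 2 mod 4, not 1 (O_K = Z[sqrt(d)]), so disc(K) = 4d = 4 * (978) = 3912

3912


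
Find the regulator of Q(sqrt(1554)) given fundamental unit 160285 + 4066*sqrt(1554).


epsilon = 160285 + 4066*sqrt(1554)
= 320570.0000
R = ln(320570.0000)
= 12.6779

12.6779


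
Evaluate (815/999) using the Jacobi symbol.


Compute (815/999) via quadratic reciprocity:
  reciprocity: (815/999) -> -(999/815)
  reduce: (184/815)
  pull out 2: (2/815) = +1  (since 815 mod 8 = 7)
  pull out 2: (2/815) = +1  (since 815 mod 8 = 7)
  pull out 2: (2/815) = +1  (since 815 mod 8 = 7)
  reciprocity: (23/815) -> -(815/23)
  reduce: (10/23)
  pull out 2: (2/23) = +1  (since 23 mod 8 = 7)
  reciprocity: (5/23) -> +(23/5)
  reduce: (3/5)
  reciprocity: (3/5) -> +(5/3)
  reduce: (2/3)
  pull out 2: (2/3) = -1  (since 3 mod 8 = 3)
  (1/3) = 1
Product of signs = -1

-1


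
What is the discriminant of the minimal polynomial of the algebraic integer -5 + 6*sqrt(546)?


The element -5 + 6*sqrt(546) has minimal polynomial:
x^2 + 10*x - 19631
Discriminant = (10)^2 - 4*(-19631)
= 100 + 78524
= 78624

78624


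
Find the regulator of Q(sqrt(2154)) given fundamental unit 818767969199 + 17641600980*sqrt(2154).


epsilon = 818767969199 + 17641600980*sqrt(2154)
= 1.6375e+12
R = ln(1.6375e+12)
= 28.1242

28.1242


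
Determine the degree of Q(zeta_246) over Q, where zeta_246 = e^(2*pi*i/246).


The degree equals Euler's totient phi(246).
246 = 2 * 3 * 41
phi(246) = 80

80


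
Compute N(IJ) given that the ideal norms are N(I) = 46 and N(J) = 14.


N(IJ) = N(I) * N(J)
= 46 * 14
= 644

644


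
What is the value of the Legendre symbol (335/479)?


p = 479 is prime, so compute (335/479) with the reciprocity algorithm (Jacobi-symbol steps: pull out 2s via (2/n), flip via reciprocity, reduce):
  reciprocity: (335/479) -> -(479/335)
  reduce: (144/335)
  pull out 2: (2/335) = +1  (since 335 mod 8 = 7)
  pull out 2: (2/335) = +1  (since 335 mod 8 = 7)
  pull out 2: (2/335) = +1  (since 335 mod 8 = 7)
  pull out 2: (2/335) = +1  (since 335 mod 8 = 7)
  reciprocity: (9/335) -> +(335/9)
  reduce: (2/9)
  pull out 2: (2/9) = +1  (since 9 mod 8 = 1)
  (1/9) = 1
Product of signs = -1
(335/479) = -1

-1


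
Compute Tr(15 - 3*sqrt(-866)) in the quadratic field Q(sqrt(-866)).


Tr(a + b*sqrt(d)) = (a + b*sqrt(d)) + (a - b*sqrt(d)) = 2a
= 2 * (15)
= 30

30


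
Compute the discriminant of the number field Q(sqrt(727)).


For K = Q(sqrt(d)) with d squarefree: disc(K) = d if d = 1 mod 4, and disc(K) = 4d if d = 2 or 3 mod 4.
Here d = 727, and d mod 4 = 3.
d = 3 mod 4, not 1 (O_K = Z[sqrt(d)]), so disc(K) = 4d = 4 * (727) = 2908

2908


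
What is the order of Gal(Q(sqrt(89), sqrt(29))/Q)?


The 2 square roots of distinct primes are multiplicatively independent over Q,
so [K:Q] = 2^2 and Gal(K/Q) is isomorphic to (Z/2Z)^2.
|Gal| = 2^2 = 4

4


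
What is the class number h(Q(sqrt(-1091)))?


K = Q(sqrt(-1091)). d mod 4 = 1, so D = disc(K) = d = -1091
h(K) equals the number of primitive reduced positive-definite forms (a, b, c) = a*x^2 + b*x*y + c*y^2 with b^2 - 4ac = D,
where reduced means |b| <= a <= c, with b >= 0 whenever |b| = a or a = c, and primitive means gcd(a, b, c) = 1.
Reduced forces 3a^2 <= |D| = 1091, so 1 <= a <= 19; b must have the parity of D, and c = (b^2 - D)/(4a) must be an integer >= a.
Enumerate a = 1..19, b in [-a, a]:
  a=1: (1, 1, 273)  [1]
  a=2: none
  a=3: (3, -1, 91), (3, 1, 91)  [2]
  a=4: none
  a=5: (5, -3, 55), (5, 3, 55)  [2]
  a=6: none
  a=7: (7, -1, 39), (7, 1, 39)  [2]
  a=8: none
  a=9: (9, -5, 31), (9, 5, 31)  [2]
  a=10: none
  a=11: (11, -3, 25), (11, 3, 25)  [2]
  a=12: none
  a=13: (13, -1, 21), (13, 1, 21)  [2]
  a=14: none
  a=15: (15, -13, 21), (15, -7, 19), (15, 7, 19), (15, 13, 21)  [4]
  a=16..19: none
Total reduced forms: 1 + 2 + 2 + 2 + 2 + 2 + 2 + 4 = 17
h = 17

17


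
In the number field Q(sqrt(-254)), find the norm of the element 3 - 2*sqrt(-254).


N(a + b*sqrt(d)) = a^2 - d*b^2
= (3)^2 - (-254)*(-2)^2
= 9 + 1016
= 1025

1025


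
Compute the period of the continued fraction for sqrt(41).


Run the CF algorithm for sqrt(41).
a_0 = floor(sqrt(41)) = 6; set m_0=0, q_0=1.
Recurrence: m' = q*a - m,  q' = (d - m'^2)/q,  a' = floor((a_0 + m')/q').
  step 1: m=6, q=5, a=2
  step 2: m=4, q=5, a=2
  step 3: m=6, q=1, a=12
a_3 = 2*a_0 = 12, so the period closes here.
sqrt(41) = [6; 2, 2, 12]
Period length = 3

3


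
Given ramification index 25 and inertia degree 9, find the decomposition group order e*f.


|D_P| = e * f
= 25 * 9
= 225

225


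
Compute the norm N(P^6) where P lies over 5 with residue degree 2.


N(P^a) = p^(a*f)
= 5^(6*2)
= 5^12
= 244140625

244140625


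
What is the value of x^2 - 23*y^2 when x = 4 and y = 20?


x^2 - d*y^2
= 4^2 - 23*20^2
= 16 - 9200
= -9184

-9184


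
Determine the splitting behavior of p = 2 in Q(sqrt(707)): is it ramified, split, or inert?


K = Q(sqrt(707)). Since d mod 4 = 3, disc(K) = 2828.
Check p | disc: 2828 mod 2 = 0.
p divides disc, so p ramifies: (p) = P^2 with e=2, f=1, g=1.
Therefore p is ramified.

ramified


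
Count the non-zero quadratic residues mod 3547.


For prime p, the number of non-zero quadratic residues is (p-1)/2.
= (3547-1)/2
= 1773

1773


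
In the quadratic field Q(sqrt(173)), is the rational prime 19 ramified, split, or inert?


K = Q(sqrt(173)). Since d mod 4 = 1, disc(K) = 173.
Check p | disc: 173 mod 19 = 2.
p does not divide disc. Compute Legendre symbol (d/p):
2^((19-1)/2) mod 19 = -1
(d/p) = -1, so p is inert: (p) stays prime with e=1, f=2, g=1.
Therefore p is inert.

inert


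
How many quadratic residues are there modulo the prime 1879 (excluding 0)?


For prime p, the number of non-zero quadratic residues is (p-1)/2.
= (1879-1)/2
= 939

939


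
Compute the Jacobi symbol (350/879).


Compute (350/879) via quadratic reciprocity:
  pull out 2: (2/879) = +1  (since 879 mod 8 = 7)
  reciprocity: (175/879) -> -(879/175)
  reduce: (4/175)
  pull out 2: (2/175) = +1  (since 175 mod 8 = 7)
  pull out 2: (2/175) = +1  (since 175 mod 8 = 7)
  (1/175) = 1
Product of signs = -1

-1


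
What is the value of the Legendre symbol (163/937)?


p = 937 is prime, so compute (163/937) with the reciprocity algorithm (Jacobi-symbol steps: pull out 2s via (2/n), flip via reciprocity, reduce):
  reciprocity: (163/937) -> +(937/163)
  reduce: (122/163)
  pull out 2: (2/163) = -1  (since 163 mod 8 = 3)
  reciprocity: (61/163) -> +(163/61)
  reduce: (41/61)
  reciprocity: (41/61) -> +(61/41)
  reduce: (20/41)
  pull out 2: (2/41) = +1  (since 41 mod 8 = 1)
  pull out 2: (2/41) = +1  (since 41 mod 8 = 1)
  reciprocity: (5/41) -> +(41/5)
  reduce: (1/5)
  (1/5) = 1
Product of signs = -1
(163/937) = -1

-1


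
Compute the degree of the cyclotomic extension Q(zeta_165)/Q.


The degree equals Euler's totient phi(165).
165 = 3 * 5 * 11
phi(165) = 80

80


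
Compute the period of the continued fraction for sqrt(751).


Run the CF algorithm for sqrt(751).
a_0 = floor(sqrt(751)) = 27; set m_0=0, q_0=1.
Recurrence: m' = q*a - m,  q' = (d - m'^2)/q,  a' = floor((a_0 + m')/q').
  step 1: m=27, q=22, a=2
  step 2: m=17, q=21, a=2
  step 3: m=25, q=6, a=8
  step 4: m=23, q=37, a=1
  step 5: m=14, q=15, a=2
  step 6: m=16, q=33, a=1
  step 7: m=17, q=14, a=3
  step 8: m=25, q=9, a=5
  step 9: m=20, q=39, a=1
  step 10: m=19, q=10, a=4
  step 11: m=21, q=31, a=1
  step 12: m=10, q=21, a=1
  step 13: m=11, q=30, a=1
  step 14: m=19, q=13, a=3
  step 15: m=20, q=27, a=1
  step 16: m=7, q=26, a=1
  step 17: m=19, q=15, a=3
  step 18: m=26, q=5, a=10
  step 19: m=24, q=35, a=1
  step 20: m=11, q=18, a=2
  step 21: m=25, q=7, a=7
  step 22: m=24, q=25, a=2
  step 23: m=26, q=3, a=17
  step 24: m=25, q=42, a=1
  step 25: m=17, q=11, a=4
  step 26: m=27, q=2, a=27
  step 27: m=27, q=11, a=4
  step 28: m=17, q=42, a=1
  step 29: m=25, q=3, a=17
  step 30: m=26, q=25, a=2
  step 31: m=24, q=7, a=7
  step 32: m=25, q=18, a=2
  step 33: m=11, q=35, a=1
  step 34: m=24, q=5, a=10
  step 35: m=26, q=15, a=3
  step 36: m=19, q=26, a=1
  step 37: m=7, q=27, a=1
  step 38: m=20, q=13, a=3
  step 39: m=19, q=30, a=1
  step 40: m=11, q=21, a=1
  step 41: m=10, q=31, a=1
  step 42: m=21, q=10, a=4
  step 43: m=19, q=39, a=1
  step 44: m=20, q=9, a=5
  step 45: m=25, q=14, a=3
  step 46: m=17, q=33, a=1
  step 47: m=16, q=15, a=2
  step 48: m=14, q=37, a=1
  step 49: m=23, q=6, a=8
  step 50: m=25, q=21, a=2
  step 51: m=17, q=22, a=2
  step 52: m=27, q=1, a=54
a_52 = 2*a_0 = 54, so the period closes here.
sqrt(751) = [27; 2, 2, 8, 1, 2, 1, 3, 5, 1, 4, 1, 1, 1, 3, 1, 1, 3, 10, 1, 2, 7, 2, 17, 1, 4, 27, 4, 1, 17, 2, 7, 2, 1, 10, 3, 1, 1, 3, 1, 1, 1, 4, 1, 5, 3, 1, 2, 1, 8, 2, 2, 54]
Period length = 52

52


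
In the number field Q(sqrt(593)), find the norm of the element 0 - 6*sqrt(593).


N(a + b*sqrt(d)) = a^2 - d*b^2
= (0)^2 - (593)*(-6)^2
= 0 - 21348
= -21348

-21348


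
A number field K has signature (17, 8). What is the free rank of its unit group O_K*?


By Dirichlet's unit theorem:
rank = r1 + r2 - 1
= 17 + 8 - 1
= 24

24


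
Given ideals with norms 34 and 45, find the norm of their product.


N(IJ) = N(I) * N(J)
= 34 * 45
= 1530

1530


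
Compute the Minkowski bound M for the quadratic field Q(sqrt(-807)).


d = -807, d mod 4 = 1, so disc(K) = d = -807; |disc(K)| = 807
Imaginary quadratic field, so n = 2, s = r2 = 1, r1 = 0
M = (n!/n^n) * (4/pi)^s * sqrt(|disc(K)|) = (2!/2^2) * (4/pi)^1 * sqrt(807)
= 0.5 * 1.273240 * 28.407745
= 18.0849

18.0849


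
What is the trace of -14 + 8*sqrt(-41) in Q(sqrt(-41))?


Tr(a + b*sqrt(d)) = (a + b*sqrt(d)) + (a - b*sqrt(d)) = 2a
= 2 * (-14)
= -28

-28


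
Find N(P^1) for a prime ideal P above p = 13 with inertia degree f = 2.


N(P^a) = p^(a*f)
= 13^(1*2)
= 13^2
= 169

169


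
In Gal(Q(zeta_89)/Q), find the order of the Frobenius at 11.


The Frobenius at p in Gal(Q(zeta_n)/Q) = (Z/nZ)* is the class of p, so its order is ord_89(11), the smallest k >= 1 with 11^k = 1 mod 89.
n = 89 = 89, phi(89) = 88; the order divides phi(n).
Divisors of 88: 1, 2, 4, 8, 11, 22, 44, 88
Repeated squaring mod 89: 11^1 = 11, 11^2 = 32, 11^4 = 45, 11^8 = 67, 11^16 = 39, 11^32 = 8, 11^64 = 64
Test divisors in increasing order:
  k=1: 11^1 = 11 mod 89
  k=2: 11^2 = 32 mod 89
  k=4: 11^4 = 45 mod 89
  k=8: 11^8 = 67 mod 89
  k=11: 11^11 = 67 * 32 * 11 = 88 mod 89
  k=22: 11^22 = 39 * 45 * 32 = 1 mod 89  <- first divisor giving 1
Order = 22

22


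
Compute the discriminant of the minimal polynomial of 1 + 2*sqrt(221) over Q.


The element 1 + 2*sqrt(221) has minimal polynomial:
x^2 - 2*x - 883
Discriminant = (-2)^2 - 4*(-883)
= 4 + 3532
= 3536

3536


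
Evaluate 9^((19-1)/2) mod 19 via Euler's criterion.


p = 19 is prime and the exponent is (p-1)/2 = 9, so by Euler's criterion 9^9 = (9/19) = +1 or -1 mod 19.
Compute by square-and-multiply:
  9 = 8 + 1 (binary 1001)
  Repeated squaring mod 19: 9^1 = 9, 9^2 = 5, 9^4 = 6, 9^8 = 17
  9^9 = 9^8 * 9^1 = 17 * 9 mod 19
    17 * 9 = 153 = 1 mod 19
  9^9 = 1 mod 19
Result 1: 9 is a quadratic residue mod 19.
9^9 mod 19 = 1

1


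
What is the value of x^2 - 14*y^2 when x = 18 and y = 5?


x^2 - d*y^2
= 18^2 - 14*5^2
= 324 - 350
= -26

-26


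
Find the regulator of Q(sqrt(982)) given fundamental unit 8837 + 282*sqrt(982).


epsilon = 8837 + 282*sqrt(982)
= 17673.9999
R = ln(17673.9999)
= 9.7798

9.7798


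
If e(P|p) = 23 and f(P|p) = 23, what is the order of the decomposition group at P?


|D_P| = e * f
= 23 * 23
= 529

529


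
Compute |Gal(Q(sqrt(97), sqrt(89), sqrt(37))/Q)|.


The 3 square roots of distinct primes are multiplicatively independent over Q,
so [K:Q] = 2^3 and Gal(K/Q) is isomorphic to (Z/2Z)^3.
|Gal| = 2^3 = 8

8


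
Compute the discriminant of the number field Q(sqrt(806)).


For K = Q(sqrt(d)) with d squarefree: disc(K) = d if d = 1 mod 4, and disc(K) = 4d if d = 2 or 3 mod 4.
Here d = 806, and d mod 4 = 2.
d = 2 mod 4, not 1 (O_K = Z[sqrt(d)]), so disc(K) = 4d = 4 * (806) = 3224

3224


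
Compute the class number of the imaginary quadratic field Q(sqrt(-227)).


K = Q(sqrt(-227)). d mod 4 = 1, so D = disc(K) = d = -227
h(K) equals the number of primitive reduced positive-definite forms (a, b, c) = a*x^2 + b*x*y + c*y^2 with b^2 - 4ac = D,
where reduced means |b| <= a <= c, with b >= 0 whenever |b| = a or a = c, and primitive means gcd(a, b, c) = 1.
Reduced forces 3a^2 <= |D| = 227, so 1 <= a <= 8; b must have the parity of D, and c = (b^2 - D)/(4a) must be an integer >= a.
Enumerate a = 1..8, b in [-a, a]:
  a=1: (1, 1, 57)  [1]
  a=2: none
  a=3: (3, -1, 19), (3, 1, 19)  [2]
  a=4..6: none
  a=7: (7, -5, 9), (7, 5, 9)  [2]
  a=8: none
Total reduced forms: 1 + 2 + 2 = 5
h = 5

5


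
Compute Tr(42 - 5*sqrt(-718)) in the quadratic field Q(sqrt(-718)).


Tr(a + b*sqrt(d)) = (a + b*sqrt(d)) + (a - b*sqrt(d)) = 2a
= 2 * (42)
= 84

84


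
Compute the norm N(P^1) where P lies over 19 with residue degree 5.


N(P^a) = p^(a*f)
= 19^(1*5)
= 19^5
= 2476099

2476099


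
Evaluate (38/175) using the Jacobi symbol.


Compute (38/175) via quadratic reciprocity:
  pull out 2: (2/175) = +1  (since 175 mod 8 = 7)
  reciprocity: (19/175) -> -(175/19)
  reduce: (4/19)
  pull out 2: (2/19) = -1  (since 19 mod 8 = 3)
  pull out 2: (2/19) = -1  (since 19 mod 8 = 3)
  (1/19) = 1
Product of signs = -1

-1


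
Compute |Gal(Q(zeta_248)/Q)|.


|Gal(Q(zeta_248)/Q)| = phi(248)
= 120

120


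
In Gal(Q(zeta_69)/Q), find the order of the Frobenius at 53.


The Frobenius at p in Gal(Q(zeta_n)/Q) = (Z/nZ)* is the class of p, so its order is ord_69(53), the smallest k >= 1 with 53^k = 1 mod 69.
n = 69 = 3 * 23, phi(69) = 44; the order divides phi(n).
Divisors of 44: 1, 2, 4, 11, 22, 44
Repeated squaring mod 69: 53^1 = 53, 53^2 = 49, 53^4 = 55, 53^8 = 58, 53^16 = 52, 53^32 = 13
Test divisors in increasing order:
  k=1: 53^1 = 53 mod 69
  k=2: 53^2 = 49 mod 69
  k=4: 53^4 = 55 mod 69
  k=11: 53^11 = 58 * 49 * 53 = 68 mod 69
  k=22: 53^22 = 52 * 55 * 49 = 1 mod 69  <- first divisor giving 1
Order = 22

22


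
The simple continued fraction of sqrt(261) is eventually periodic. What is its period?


Run the CF algorithm for sqrt(261).
a_0 = floor(sqrt(261)) = 16; set m_0=0, q_0=1.
Recurrence: m' = q*a - m,  q' = (d - m'^2)/q,  a' = floor((a_0 + m')/q').
  step 1: m=16, q=5, a=6
  step 2: m=14, q=13, a=2
  step 3: m=12, q=9, a=3
  step 4: m=15, q=4, a=7
  step 5: m=13, q=23, a=1
  step 6: m=10, q=7, a=3
  step 7: m=11, q=20, a=1
  step 8: m=9, q=9, a=2
  step 9: m=9, q=20, a=1
  step 10: m=11, q=7, a=3
  step 11: m=10, q=23, a=1
  step 12: m=13, q=4, a=7
  step 13: m=15, q=9, a=3
  step 14: m=12, q=13, a=2
  step 15: m=14, q=5, a=6
  step 16: m=16, q=1, a=32
a_16 = 2*a_0 = 32, so the period closes here.
sqrt(261) = [16; 6, 2, 3, 7, 1, 3, 1, 2, 1, 3, 1, 7, 3, 2, 6, 32]
Period length = 16

16


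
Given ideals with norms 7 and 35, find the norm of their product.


N(IJ) = N(I) * N(J)
= 7 * 35
= 245

245


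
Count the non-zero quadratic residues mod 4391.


For prime p, the number of non-zero quadratic residues is (p-1)/2.
= (4391-1)/2
= 2195

2195


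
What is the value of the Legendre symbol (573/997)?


p = 997 is prime, so compute (573/997) with the reciprocity algorithm (Jacobi-symbol steps: pull out 2s via (2/n), flip via reciprocity, reduce):
  reciprocity: (573/997) -> +(997/573)
  reduce: (424/573)
  pull out 2: (2/573) = -1  (since 573 mod 8 = 5)
  pull out 2: (2/573) = -1  (since 573 mod 8 = 5)
  pull out 2: (2/573) = -1  (since 573 mod 8 = 5)
  reciprocity: (53/573) -> +(573/53)
  reduce: (43/53)
  reciprocity: (43/53) -> +(53/43)
  reduce: (10/43)
  pull out 2: (2/43) = -1  (since 43 mod 8 = 3)
  reciprocity: (5/43) -> +(43/5)
  reduce: (3/5)
  reciprocity: (3/5) -> +(5/3)
  reduce: (2/3)
  pull out 2: (2/3) = -1  (since 3 mod 8 = 3)
  (1/3) = 1
Product of signs = -1
(573/997) = -1

-1


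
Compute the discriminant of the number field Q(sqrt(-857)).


For K = Q(sqrt(d)) with d squarefree: disc(K) = d if d = 1 mod 4, and disc(K) = 4d if d = 2 or 3 mod 4.
Here d = -857, and d mod 4 = 3.
d = 3 mod 4, not 1 (O_K = Z[sqrt(d)]), so disc(K) = 4d = 4 * (-857) = -3428

-3428


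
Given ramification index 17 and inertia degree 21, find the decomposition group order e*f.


|D_P| = e * f
= 17 * 21
= 357

357


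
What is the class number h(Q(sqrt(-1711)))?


K = Q(sqrt(-1711)). d mod 4 = 1, so D = disc(K) = d = -1711
h(K) equals the number of primitive reduced positive-definite forms (a, b, c) = a*x^2 + b*x*y + c*y^2 with b^2 - 4ac = D,
where reduced means |b| <= a <= c, with b >= 0 whenever |b| = a or a = c, and primitive means gcd(a, b, c) = 1.
Reduced forces 3a^2 <= |D| = 1711, so 1 <= a <= 23; b must have the parity of D, and c = (b^2 - D)/(4a) must be an integer >= a.
Enumerate a = 1..23, b in [-a, a]:
  a=1: (1, 1, 428)  [1]
  a=2: (2, -1, 214), (2, 1, 214)  [2]
  a=3: none
  a=4: (4, -1, 107), (4, 1, 107)  [2]
  a=5: (5, -3, 86), (5, 3, 86)  [2]
  a=6: none
  a=7: (7, -5, 62), (7, 5, 62)  [2]
  a=8: (8, -7, 55), (8, 7, 55)  [2]
  a=9: none
  a=10: (10, -7, 44), (10, -3, 43), (10, 3, 43), (10, 7, 44)  [4]
  a=11: (11, -7, 40), (11, 7, 40)  [2]
  a=12..13: none
  a=14: (14, -9, 32), (14, -5, 31), (14, 5, 31), (14, 9, 32)  [4]
  a=15: none
  a=16: (16, -9, 28), (16, 9, 28)  [2]
  a=17..19: none
  a=20: (20, -17, 25), (20, -7, 22), (20, 7, 22), (20, 17, 25)  [4]
  a=21: none
  a=22: (22, 15, 22)  [1]
  a=23: none
Total reduced forms: 1 + 2 + 2 + 2 + 2 + 2 + 4 + 2 + 4 + 2 + 4 + 1 = 28
h = 28

28


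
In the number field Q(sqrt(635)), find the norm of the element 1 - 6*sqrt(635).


N(a + b*sqrt(d)) = a^2 - d*b^2
= (1)^2 - (635)*(-6)^2
= 1 - 22860
= -22859

-22859


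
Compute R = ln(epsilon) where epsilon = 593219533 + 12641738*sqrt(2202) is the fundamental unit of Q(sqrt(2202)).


epsilon = 593219533 + 12641738*sqrt(2202)
= 1.1864e+09
R = ln(1.1864e+09)
= 20.8942

20.8942


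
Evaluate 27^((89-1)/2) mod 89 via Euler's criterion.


p = 89 is prime and the exponent is (p-1)/2 = 44, so by Euler's criterion 27^44 = (27/89) = +1 or -1 mod 89.
Compute by square-and-multiply:
  44 = 32 + 8 + 4 (binary 101100)
  Repeated squaring mod 89: 27^1 = 27, 27^2 = 17, 27^4 = 22, 27^8 = 39, 27^16 = 8, 27^32 = 64
  27^44 = 27^32 * 27^8 * 27^4 = 64 * 39 * 22 mod 89
    64 * 39 = 2496 = 4 mod 89
    4 * 22 = 88 = 88 mod 89
  27^44 = 88 mod 89
Result 88 = p - 1 = -1 mod 89: 27 is a quadratic non-residue mod 89. As a residue in [0, p-1] the value is 88.
27^44 mod 89 = 88

88


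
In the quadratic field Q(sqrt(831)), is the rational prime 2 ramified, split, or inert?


K = Q(sqrt(831)). Since d mod 4 = 3, disc(K) = 3324.
Check p | disc: 3324 mod 2 = 0.
p divides disc, so p ramifies: (p) = P^2 with e=2, f=1, g=1.
Therefore p is ramified.

ramified


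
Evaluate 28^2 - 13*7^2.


x^2 - d*y^2
= 28^2 - 13*7^2
= 784 - 637
= 147

147


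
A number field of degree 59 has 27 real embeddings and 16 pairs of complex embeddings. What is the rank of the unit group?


By Dirichlet's unit theorem:
rank = r1 + r2 - 1
= 27 + 16 - 1
= 42

42


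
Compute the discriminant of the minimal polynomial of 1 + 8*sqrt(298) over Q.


The element 1 + 8*sqrt(298) has minimal polynomial:
x^2 - 2*x - 19071
Discriminant = (-2)^2 - 4*(-19071)
= 4 + 76284
= 76288

76288


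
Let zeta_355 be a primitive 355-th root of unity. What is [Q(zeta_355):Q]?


The degree equals Euler's totient phi(355).
355 = 5 * 71
phi(355) = 280

280


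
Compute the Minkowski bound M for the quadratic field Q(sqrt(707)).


d = 707, d mod 4 = 3, so disc(K) = 4d = 2828; |disc(K)| = 2828
Real quadratic field, so n = 2, s = r2 = 0, r1 = 2
M = (n!/n^n) * (4/pi)^s * sqrt(|disc(K)|) = (2!/2^2) * (4/pi)^0 * sqrt(2828)
= 0.5 * 1.000000 * 53.178943
= 26.5895

26.5895


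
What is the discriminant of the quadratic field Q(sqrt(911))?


For K = Q(sqrt(d)) with d squarefree: disc(K) = d if d = 1 mod 4, and disc(K) = 4d if d = 2 or 3 mod 4.
Here d = 911, and d mod 4 = 3.
d = 3 mod 4, not 1 (O_K = Z[sqrt(d)]), so disc(K) = 4d = 4 * (911) = 3644

3644


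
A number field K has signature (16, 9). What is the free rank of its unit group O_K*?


By Dirichlet's unit theorem:
rank = r1 + r2 - 1
= 16 + 9 - 1
= 24

24


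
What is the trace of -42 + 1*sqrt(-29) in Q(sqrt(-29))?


Tr(a + b*sqrt(d)) = (a + b*sqrt(d)) + (a - b*sqrt(d)) = 2a
= 2 * (-42)
= -84

-84


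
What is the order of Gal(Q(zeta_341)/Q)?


|Gal(Q(zeta_341)/Q)| = phi(341)
= 300

300


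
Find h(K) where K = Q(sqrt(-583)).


K = Q(sqrt(-583)). d mod 4 = 1, so D = disc(K) = d = -583
h(K) equals the number of primitive reduced positive-definite forms (a, b, c) = a*x^2 + b*x*y + c*y^2 with b^2 - 4ac = D,
where reduced means |b| <= a <= c, with b >= 0 whenever |b| = a or a = c, and primitive means gcd(a, b, c) = 1.
Reduced forces 3a^2 <= |D| = 583, so 1 <= a <= 13; b must have the parity of D, and c = (b^2 - D)/(4a) must be an integer >= a.
Enumerate a = 1..13, b in [-a, a]:
  a=1: (1, 1, 146)  [1]
  a=2: (2, -1, 73), (2, 1, 73)  [2]
  a=3: none
  a=4: (4, -3, 37), (4, 3, 37)  [2]
  a=5..7: none
  a=8: (8, -5, 19), (8, 5, 19)  [2]
  a=9..10: none
  a=11: (11, 11, 16)  [1]
  a=12..13: none
Total reduced forms: 1 + 2 + 2 + 2 + 1 = 8
h = 8

8


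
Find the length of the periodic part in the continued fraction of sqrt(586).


Run the CF algorithm for sqrt(586).
a_0 = floor(sqrt(586)) = 24; set m_0=0, q_0=1.
Recurrence: m' = q*a - m,  q' = (d - m'^2)/q,  a' = floor((a_0 + m')/q').
  step 1: m=24, q=10, a=4
  step 2: m=16, q=33, a=1
  step 3: m=17, q=9, a=4
  step 4: m=19, q=25, a=1
  step 5: m=6, q=22, a=1
  step 6: m=16, q=15, a=2
  step 7: m=14, q=26, a=1
  step 8: m=12, q=17, a=2
  step 9: m=22, q=6, a=7
  step 10: m=20, q=31, a=1
  step 11: m=11, q=15, a=2
  step 12: m=19, q=15, a=2
  step 13: m=11, q=31, a=1
  step 14: m=20, q=6, a=7
  step 15: m=22, q=17, a=2
  step 16: m=12, q=26, a=1
  step 17: m=14, q=15, a=2
  step 18: m=16, q=22, a=1
  step 19: m=6, q=25, a=1
  step 20: m=19, q=9, a=4
  step 21: m=17, q=33, a=1
  step 22: m=16, q=10, a=4
  step 23: m=24, q=1, a=48
a_23 = 2*a_0 = 48, so the period closes here.
sqrt(586) = [24; 4, 1, 4, 1, 1, 2, 1, 2, 7, 1, 2, 2, 1, 7, 2, 1, 2, 1, 1, 4, 1, 4, 48]
Period length = 23

23


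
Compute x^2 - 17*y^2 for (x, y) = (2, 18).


x^2 - d*y^2
= 2^2 - 17*18^2
= 4 - 5508
= -5504

-5504
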